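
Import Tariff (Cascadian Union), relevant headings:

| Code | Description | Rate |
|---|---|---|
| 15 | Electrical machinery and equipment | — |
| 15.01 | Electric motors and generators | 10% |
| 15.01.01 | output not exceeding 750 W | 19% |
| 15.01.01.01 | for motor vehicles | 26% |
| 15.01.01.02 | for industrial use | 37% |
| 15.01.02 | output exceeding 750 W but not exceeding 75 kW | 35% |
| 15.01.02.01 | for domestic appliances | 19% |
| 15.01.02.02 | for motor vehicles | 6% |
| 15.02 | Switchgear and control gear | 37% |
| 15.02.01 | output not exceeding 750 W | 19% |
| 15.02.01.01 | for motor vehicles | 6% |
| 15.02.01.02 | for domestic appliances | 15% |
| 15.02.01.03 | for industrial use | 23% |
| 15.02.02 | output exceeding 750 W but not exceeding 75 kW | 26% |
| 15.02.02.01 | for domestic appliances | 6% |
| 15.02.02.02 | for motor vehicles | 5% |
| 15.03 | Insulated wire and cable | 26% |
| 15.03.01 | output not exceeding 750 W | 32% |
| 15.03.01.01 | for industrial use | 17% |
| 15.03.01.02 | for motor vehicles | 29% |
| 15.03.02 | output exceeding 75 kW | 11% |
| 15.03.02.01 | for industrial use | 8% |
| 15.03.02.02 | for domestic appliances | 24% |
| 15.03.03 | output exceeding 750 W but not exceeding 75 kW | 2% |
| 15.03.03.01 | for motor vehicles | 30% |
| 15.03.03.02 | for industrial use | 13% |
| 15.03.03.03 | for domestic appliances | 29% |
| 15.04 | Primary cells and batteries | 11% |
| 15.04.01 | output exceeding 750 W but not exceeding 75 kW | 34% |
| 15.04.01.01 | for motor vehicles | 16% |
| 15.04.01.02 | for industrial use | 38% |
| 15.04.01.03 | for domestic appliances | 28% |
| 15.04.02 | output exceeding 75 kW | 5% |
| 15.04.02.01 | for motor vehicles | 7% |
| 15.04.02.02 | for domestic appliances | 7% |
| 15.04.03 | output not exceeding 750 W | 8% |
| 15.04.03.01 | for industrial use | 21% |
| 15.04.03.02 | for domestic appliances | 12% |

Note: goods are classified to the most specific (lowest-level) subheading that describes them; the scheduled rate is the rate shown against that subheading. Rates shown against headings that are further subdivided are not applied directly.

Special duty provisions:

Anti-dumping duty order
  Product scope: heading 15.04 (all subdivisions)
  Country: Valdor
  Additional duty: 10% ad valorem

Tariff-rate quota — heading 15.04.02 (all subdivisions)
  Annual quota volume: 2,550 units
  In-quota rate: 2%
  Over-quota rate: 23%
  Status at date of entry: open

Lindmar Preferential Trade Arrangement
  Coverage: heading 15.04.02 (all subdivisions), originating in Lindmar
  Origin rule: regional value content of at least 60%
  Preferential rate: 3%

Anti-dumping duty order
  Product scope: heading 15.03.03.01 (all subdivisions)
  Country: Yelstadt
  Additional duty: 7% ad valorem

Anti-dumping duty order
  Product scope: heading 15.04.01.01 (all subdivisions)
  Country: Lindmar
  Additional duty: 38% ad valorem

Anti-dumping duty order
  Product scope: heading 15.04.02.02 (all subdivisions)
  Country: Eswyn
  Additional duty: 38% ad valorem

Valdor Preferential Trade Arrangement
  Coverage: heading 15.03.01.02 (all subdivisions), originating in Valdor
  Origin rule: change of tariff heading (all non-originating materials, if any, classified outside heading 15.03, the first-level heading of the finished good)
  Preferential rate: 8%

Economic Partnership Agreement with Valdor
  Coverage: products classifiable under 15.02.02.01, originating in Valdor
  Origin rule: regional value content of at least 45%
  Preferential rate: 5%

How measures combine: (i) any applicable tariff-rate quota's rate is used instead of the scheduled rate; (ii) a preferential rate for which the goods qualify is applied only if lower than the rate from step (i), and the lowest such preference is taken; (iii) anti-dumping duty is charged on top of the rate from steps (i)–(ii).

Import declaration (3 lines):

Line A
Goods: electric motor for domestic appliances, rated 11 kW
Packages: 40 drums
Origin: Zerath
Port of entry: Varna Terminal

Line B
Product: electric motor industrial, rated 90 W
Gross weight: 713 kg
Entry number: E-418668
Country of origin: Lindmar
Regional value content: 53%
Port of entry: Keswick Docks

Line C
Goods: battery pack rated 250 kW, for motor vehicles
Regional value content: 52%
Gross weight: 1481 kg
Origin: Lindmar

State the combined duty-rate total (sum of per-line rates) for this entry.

Line A: electric motor → 15.01; rated 11 kW → 15.01.02; for domestic appliances → 15.01.02.01. Scheduled 19%. No special measure applies. → 19%.
Line B: electric motor → 15.01; rated 90 W → 15.01.01; industrial → 15.01.01.02. Scheduled 37%. Lindmar agreement on 15.04.02: 15.01.01.02 not covered. → 37%.
Line C: battery pack → 15.04; rated 250 kW → 15.04.02; for motor vehicles → 15.04.02.01. Scheduled 7%. quota on 15.04.02 open → in-quota 2%; Lindmar agreement on 15.04.02: RVC < 60%. → 2%.
Sum: 19% + 37% + 2% = 58%.

58%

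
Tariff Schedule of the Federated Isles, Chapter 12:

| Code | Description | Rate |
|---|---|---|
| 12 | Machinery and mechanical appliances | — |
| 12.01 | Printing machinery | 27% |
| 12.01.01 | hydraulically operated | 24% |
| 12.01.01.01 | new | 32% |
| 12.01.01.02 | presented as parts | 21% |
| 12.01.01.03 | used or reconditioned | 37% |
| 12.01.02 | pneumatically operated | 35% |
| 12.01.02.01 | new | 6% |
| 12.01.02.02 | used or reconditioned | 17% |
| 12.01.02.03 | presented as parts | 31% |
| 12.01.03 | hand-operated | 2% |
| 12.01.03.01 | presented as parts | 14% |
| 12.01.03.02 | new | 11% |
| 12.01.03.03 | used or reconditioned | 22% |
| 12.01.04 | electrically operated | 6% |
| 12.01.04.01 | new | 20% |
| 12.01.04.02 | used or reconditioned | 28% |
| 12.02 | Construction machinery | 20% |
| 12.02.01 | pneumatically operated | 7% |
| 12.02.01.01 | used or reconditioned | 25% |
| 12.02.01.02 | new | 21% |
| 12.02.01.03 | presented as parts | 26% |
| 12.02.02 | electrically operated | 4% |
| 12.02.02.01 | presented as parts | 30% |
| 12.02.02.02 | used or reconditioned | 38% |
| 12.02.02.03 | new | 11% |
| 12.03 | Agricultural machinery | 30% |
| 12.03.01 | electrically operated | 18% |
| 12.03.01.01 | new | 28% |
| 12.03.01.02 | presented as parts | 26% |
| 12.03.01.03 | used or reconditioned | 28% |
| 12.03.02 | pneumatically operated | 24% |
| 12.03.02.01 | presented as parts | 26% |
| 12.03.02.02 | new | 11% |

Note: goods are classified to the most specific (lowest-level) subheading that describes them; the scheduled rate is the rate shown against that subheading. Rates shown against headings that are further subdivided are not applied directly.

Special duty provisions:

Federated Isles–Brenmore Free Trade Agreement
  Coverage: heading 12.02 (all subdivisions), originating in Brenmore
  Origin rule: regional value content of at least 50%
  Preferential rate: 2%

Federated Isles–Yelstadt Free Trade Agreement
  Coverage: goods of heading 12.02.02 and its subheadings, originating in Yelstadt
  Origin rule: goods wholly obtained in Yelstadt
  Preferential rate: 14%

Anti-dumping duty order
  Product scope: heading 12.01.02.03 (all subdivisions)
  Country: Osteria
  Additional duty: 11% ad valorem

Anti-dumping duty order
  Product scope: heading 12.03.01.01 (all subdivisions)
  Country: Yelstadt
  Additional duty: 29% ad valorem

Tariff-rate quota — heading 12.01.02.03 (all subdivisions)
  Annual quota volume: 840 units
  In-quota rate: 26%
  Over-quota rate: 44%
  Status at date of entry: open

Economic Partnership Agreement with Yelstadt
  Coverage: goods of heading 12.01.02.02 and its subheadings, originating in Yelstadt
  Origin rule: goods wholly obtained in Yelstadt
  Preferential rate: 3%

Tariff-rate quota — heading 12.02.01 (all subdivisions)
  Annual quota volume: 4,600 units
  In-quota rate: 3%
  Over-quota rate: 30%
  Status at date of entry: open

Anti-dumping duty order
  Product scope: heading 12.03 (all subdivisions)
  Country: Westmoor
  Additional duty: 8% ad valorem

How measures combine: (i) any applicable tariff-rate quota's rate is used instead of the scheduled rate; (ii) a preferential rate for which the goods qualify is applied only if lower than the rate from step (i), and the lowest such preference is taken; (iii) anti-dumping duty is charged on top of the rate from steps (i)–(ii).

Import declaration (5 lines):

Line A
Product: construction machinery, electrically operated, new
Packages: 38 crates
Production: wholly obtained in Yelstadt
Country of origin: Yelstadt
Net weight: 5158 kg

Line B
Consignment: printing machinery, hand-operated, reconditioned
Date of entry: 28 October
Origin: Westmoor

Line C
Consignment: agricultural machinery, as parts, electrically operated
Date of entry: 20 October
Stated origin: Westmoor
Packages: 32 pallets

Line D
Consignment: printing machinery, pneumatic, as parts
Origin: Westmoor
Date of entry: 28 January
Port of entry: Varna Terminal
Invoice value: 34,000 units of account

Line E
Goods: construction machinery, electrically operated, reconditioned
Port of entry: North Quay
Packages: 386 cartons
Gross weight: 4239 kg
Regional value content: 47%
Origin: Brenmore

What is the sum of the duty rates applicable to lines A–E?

131%

Line A: construction → 12.02; electrically operated → 12.02.02; new → 12.02.02.03. Scheduled 11%. Yelstadt agreement on 12.02.02: wholly obtained → 14% available; Yelstadt agreement on 12.01.02.02: 12.02.02.03 not covered; preference 14% not lower than 11% → no reduction. → 11%.
Line B: printing → 12.01; hand-operated → 12.01.03; reconditioned → 12.01.03.03. Scheduled 22%. No special measure applies. → 22%.
Line C: agricultural → 12.03; electrically operated → 12.03.01; as parts → 12.03.01.02. Scheduled 26%. anti-dumping (Westmoor, 12.03): +8%; total 26% + 8% = 34%. → 34%.
Line D: printing → 12.01; pneumatic → 12.01.02; as parts → 12.01.02.03. Scheduled 31%. quota on 12.01.02.03 open → in-quota 26%. → 26%.
Line E: construction → 12.02; electrically operated → 12.02.02; reconditioned → 12.02.02.02. Scheduled 38%. Brenmore agreement on 12.02: RVC < 50%. → 38%.
Sum: 11% + 22% + 34% + 26% + 38% = 131%.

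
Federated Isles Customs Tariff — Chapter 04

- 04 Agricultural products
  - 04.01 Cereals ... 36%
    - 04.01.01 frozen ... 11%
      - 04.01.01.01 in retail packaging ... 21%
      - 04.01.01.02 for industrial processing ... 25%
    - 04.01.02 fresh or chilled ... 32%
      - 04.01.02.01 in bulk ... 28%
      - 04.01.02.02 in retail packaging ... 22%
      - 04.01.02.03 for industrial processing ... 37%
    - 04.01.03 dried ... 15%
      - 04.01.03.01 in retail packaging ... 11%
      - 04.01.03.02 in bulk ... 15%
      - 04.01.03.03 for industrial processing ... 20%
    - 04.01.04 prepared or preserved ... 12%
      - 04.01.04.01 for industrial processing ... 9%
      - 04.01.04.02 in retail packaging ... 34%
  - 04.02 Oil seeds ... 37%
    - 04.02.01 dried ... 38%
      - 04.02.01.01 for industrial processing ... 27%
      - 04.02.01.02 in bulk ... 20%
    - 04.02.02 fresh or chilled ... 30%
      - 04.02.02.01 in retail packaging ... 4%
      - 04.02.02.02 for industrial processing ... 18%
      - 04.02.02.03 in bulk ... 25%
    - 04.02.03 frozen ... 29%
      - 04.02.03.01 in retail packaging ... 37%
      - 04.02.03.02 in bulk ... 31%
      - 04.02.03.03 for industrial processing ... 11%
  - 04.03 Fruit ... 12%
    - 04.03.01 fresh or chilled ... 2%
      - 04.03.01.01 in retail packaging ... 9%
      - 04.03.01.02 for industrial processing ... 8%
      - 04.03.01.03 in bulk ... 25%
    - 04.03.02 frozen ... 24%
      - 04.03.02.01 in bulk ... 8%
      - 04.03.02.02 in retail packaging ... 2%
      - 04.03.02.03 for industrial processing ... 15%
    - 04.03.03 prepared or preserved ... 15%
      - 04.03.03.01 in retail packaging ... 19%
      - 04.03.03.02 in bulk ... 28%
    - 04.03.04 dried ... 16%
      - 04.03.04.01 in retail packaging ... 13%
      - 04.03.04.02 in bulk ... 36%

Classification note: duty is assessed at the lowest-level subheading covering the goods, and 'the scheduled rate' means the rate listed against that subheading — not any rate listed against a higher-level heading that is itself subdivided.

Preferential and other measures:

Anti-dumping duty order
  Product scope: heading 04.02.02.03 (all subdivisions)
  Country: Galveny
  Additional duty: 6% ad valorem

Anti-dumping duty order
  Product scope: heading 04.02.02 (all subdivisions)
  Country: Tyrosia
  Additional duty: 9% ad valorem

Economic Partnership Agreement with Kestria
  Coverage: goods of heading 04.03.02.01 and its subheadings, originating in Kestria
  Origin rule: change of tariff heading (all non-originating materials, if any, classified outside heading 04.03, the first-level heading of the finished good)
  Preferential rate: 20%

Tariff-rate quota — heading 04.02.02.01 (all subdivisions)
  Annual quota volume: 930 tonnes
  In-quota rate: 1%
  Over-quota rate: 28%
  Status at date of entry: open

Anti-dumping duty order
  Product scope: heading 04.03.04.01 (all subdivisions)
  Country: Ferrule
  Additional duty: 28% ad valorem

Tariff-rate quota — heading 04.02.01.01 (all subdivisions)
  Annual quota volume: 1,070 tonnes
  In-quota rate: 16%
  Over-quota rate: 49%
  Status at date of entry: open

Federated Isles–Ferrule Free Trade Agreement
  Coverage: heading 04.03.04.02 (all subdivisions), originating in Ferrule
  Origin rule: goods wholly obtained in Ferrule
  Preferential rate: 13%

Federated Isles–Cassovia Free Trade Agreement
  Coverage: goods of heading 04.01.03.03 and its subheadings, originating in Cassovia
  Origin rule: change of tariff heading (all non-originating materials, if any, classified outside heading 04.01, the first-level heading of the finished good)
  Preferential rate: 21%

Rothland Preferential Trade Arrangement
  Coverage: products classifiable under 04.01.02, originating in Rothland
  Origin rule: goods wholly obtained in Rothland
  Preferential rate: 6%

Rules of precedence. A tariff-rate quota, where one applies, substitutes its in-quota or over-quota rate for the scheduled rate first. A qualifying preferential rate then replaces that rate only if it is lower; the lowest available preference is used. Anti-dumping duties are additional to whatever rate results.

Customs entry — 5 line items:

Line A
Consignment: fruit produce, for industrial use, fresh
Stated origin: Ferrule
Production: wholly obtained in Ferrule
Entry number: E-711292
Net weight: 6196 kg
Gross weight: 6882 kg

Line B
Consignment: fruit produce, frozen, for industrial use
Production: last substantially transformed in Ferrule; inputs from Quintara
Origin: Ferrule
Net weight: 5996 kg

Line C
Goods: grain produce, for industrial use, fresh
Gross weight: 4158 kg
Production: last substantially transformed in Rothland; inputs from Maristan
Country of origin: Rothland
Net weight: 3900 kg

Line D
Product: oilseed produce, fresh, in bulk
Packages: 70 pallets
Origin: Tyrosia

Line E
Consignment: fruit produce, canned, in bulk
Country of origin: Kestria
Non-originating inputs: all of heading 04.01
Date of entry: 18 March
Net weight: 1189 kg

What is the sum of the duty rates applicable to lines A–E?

Line A: fruit → 04.03; fresh → 04.03.01; for industrial use → 04.03.01.02. Scheduled 8%. Ferrule agreement on 04.03.04.02: 04.03.01.02 not covered. → 8%.
Line B: fruit → 04.03; frozen → 04.03.02; for industrial use → 04.03.02.03. Scheduled 15%. Ferrule agreement on 04.03.04.02: 04.03.02.03 not covered. → 15%.
Line C: grain → 04.01; fresh → 04.01.02; for industrial use → 04.01.02.03. Scheduled 37%. Rothland agreement on 04.01.02: not wholly obtained. → 37%.
Line D: oilseed → 04.02; fresh → 04.02.02; in bulk → 04.02.02.03. Scheduled 25%. anti-dumping (Tyrosia, 04.02.02): +9%; total 25% + 9% = 34%. → 34%.
Line E: fruit → 04.03; canned → 04.03.03; in bulk → 04.03.03.02. Scheduled 28%. Kestria agreement on 04.03.02.01: 04.03.03.02 not covered. → 28%.
Sum: 8% + 15% + 37% + 34% + 28% = 122%.

122%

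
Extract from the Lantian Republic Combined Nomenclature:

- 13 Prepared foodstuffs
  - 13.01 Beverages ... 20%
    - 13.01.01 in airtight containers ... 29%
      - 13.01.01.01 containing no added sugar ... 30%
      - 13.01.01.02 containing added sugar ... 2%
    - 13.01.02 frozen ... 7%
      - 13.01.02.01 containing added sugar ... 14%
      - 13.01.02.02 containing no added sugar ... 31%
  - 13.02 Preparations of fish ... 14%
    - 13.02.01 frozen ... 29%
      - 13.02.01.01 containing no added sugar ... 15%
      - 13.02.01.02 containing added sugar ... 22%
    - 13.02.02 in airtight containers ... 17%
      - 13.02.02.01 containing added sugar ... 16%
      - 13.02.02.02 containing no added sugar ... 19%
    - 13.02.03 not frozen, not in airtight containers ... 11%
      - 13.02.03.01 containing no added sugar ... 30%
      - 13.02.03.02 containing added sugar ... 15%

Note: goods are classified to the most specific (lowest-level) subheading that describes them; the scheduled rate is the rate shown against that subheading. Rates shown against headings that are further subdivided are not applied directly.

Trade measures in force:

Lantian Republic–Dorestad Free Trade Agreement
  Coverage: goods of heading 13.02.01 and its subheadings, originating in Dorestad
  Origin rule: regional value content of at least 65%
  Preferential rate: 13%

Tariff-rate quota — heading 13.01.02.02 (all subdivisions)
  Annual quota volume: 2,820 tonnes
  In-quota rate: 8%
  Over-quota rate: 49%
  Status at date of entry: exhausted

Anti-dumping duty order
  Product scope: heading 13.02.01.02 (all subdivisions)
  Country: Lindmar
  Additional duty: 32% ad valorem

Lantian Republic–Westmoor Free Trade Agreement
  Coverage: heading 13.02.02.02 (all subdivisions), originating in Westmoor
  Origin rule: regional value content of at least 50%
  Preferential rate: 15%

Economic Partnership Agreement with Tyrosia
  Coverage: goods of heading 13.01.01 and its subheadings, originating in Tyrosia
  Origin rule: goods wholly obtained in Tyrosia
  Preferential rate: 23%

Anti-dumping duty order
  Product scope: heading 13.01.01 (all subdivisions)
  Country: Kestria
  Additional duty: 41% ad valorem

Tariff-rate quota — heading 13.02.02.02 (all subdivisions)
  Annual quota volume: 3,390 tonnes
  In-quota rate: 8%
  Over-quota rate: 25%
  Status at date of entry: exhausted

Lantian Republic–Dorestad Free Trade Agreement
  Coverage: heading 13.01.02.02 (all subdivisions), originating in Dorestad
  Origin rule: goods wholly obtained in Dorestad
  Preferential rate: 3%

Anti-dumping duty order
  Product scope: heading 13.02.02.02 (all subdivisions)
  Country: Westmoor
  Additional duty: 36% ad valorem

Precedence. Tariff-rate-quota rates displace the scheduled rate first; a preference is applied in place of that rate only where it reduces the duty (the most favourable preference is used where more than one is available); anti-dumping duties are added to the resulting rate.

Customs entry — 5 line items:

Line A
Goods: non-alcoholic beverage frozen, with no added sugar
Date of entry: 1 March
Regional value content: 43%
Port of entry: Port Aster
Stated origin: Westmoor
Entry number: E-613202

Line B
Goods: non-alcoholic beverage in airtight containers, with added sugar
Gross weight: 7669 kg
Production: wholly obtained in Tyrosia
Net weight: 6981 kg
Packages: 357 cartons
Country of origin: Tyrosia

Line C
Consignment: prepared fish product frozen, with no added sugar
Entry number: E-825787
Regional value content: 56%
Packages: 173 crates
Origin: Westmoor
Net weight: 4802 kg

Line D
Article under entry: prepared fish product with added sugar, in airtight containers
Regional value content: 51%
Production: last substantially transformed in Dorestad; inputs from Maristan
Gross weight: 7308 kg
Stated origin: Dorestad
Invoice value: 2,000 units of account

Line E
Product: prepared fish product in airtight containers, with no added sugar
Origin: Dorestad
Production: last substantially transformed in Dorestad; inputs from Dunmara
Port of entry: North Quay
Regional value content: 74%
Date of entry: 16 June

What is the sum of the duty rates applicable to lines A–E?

107%

Line A: non-alcoholic beverage → 13.01; frozen → 13.01.02; with no added sugar → 13.01.02.02. Scheduled 31%. quota on 13.01.02.02 exhausted → over-quota 49%; Westmoor agreement on 13.02.02.02: 13.01.02.02 not covered. → 49%.
Line B: non-alcoholic beverage → 13.01; in airtight containers → 13.01.01; with added sugar → 13.01.01.02. Scheduled 2%. Tyrosia agreement on 13.01.01: wholly obtained → 23% available; preference 23% not lower than 2% → no reduction. → 2%.
Line C: prepared fish product → 13.02; frozen → 13.02.01; with no added sugar → 13.02.01.01. Scheduled 15%. Westmoor agreement on 13.02.02.02: 13.02.01.01 not covered. → 15%.
Line D: prepared fish product → 13.02; in airtight containers → 13.02.02; with added sugar → 13.02.02.01. Scheduled 16%. Dorestad agreement on 13.02.01: 13.02.02.01 not covered; Dorestad agreement on 13.01.02.02: 13.02.02.01 not covered. → 16%.
Line E: prepared fish product → 13.02; in airtight containers → 13.02.02; with no added sugar → 13.02.02.02. Scheduled 19%. quota on 13.02.02.02 exhausted → over-quota 25%; Dorestad agreement on 13.02.01: 13.02.02.02 not covered; Dorestad agreement on 13.01.02.02: 13.02.02.02 not covered. → 25%.
Sum: 49% + 2% + 15% + 16% + 25% = 107%.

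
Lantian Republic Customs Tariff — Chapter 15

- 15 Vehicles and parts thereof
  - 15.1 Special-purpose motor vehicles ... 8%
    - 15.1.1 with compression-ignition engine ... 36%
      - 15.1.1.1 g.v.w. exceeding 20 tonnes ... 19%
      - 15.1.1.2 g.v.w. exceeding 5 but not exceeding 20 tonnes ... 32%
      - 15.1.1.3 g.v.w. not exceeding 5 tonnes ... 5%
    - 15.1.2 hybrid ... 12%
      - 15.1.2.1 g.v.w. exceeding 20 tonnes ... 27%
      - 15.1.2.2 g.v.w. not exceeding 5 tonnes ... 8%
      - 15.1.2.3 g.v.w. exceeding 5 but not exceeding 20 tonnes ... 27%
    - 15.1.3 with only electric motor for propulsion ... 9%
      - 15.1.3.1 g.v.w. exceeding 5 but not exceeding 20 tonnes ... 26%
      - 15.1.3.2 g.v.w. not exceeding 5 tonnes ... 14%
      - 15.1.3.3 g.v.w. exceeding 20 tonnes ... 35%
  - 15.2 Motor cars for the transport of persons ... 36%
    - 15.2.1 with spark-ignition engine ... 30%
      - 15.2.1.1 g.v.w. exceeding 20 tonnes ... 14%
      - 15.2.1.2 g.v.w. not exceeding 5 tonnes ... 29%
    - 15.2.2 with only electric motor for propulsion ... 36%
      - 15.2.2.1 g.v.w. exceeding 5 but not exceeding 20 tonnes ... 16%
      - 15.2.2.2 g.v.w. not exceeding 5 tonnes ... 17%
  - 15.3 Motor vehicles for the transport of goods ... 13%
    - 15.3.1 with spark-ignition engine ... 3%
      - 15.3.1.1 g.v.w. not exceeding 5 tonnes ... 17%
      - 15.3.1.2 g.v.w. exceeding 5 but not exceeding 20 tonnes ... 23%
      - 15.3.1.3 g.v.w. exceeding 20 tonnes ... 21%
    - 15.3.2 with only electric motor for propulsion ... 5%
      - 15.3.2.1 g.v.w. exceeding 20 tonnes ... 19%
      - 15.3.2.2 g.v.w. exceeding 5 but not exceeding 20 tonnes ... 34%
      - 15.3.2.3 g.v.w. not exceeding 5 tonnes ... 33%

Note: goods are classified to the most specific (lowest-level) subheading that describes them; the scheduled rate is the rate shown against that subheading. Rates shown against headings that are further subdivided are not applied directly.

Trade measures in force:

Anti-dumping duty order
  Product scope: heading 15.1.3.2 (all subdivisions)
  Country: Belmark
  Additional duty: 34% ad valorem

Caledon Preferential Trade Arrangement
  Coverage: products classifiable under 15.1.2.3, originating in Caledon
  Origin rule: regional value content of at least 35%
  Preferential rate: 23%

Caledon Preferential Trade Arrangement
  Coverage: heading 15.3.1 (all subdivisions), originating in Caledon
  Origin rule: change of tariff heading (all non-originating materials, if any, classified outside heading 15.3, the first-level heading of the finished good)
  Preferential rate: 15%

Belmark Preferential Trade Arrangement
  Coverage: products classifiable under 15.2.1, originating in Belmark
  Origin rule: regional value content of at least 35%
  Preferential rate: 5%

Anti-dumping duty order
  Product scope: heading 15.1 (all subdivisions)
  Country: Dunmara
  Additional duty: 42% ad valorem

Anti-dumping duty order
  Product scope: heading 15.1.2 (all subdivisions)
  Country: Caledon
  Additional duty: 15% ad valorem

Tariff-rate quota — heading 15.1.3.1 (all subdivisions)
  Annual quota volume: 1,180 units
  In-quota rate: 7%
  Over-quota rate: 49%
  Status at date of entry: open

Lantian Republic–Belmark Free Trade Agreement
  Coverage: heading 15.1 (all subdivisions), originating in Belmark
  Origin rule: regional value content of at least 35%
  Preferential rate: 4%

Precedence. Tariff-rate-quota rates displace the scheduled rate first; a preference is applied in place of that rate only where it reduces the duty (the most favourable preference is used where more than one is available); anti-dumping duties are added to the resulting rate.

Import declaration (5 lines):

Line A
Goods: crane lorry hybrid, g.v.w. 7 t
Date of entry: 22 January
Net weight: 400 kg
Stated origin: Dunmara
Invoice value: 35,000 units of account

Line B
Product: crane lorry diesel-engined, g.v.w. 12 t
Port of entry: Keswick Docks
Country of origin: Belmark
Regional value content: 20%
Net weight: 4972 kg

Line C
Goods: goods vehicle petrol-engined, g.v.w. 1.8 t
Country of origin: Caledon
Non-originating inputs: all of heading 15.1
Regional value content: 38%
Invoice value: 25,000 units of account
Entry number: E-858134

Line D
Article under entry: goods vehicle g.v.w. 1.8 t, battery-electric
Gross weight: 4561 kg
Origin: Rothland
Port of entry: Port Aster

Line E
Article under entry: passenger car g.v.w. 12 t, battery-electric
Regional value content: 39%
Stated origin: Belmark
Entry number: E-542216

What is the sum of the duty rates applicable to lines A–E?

165%

Line A: crane lorry → 15.1; hybrid → 15.1.2; g.v.w. 7 t → 15.1.2.3. Scheduled 27%. anti-dumping (Dunmara, 15.1): +42%; total 27% + 42% = 69%. → 69%.
Line B: crane lorry → 15.1; diesel-engined → 15.1.1; g.v.w. 12 t → 15.1.1.2. Scheduled 32%. Belmark agreement on 15.2.1: 15.1.1.2 not covered; Belmark agreement on 15.1: RVC < 35%. → 32%.
Line C: goods vehicle → 15.3; petrol-engined → 15.3.1; g.v.w. 1.8 t → 15.3.1.1. Scheduled 17%. Caledon agreement on 15.1.2.3: 15.3.1.1 not covered; Caledon agreement on 15.3.1: CTH met → 15% available; preferential 15%. → 15%.
Line D: goods vehicle → 15.3; battery-electric → 15.3.2; g.v.w. 1.8 t → 15.3.2.3. Scheduled 33%. No special measure applies. → 33%.
Line E: passenger car → 15.2; battery-electric → 15.2.2; g.v.w. 12 t → 15.2.2.1. Scheduled 16%. Belmark agreement on 15.2.1: 15.2.2.1 not covered; Belmark agreement on 15.1: 15.2.2.1 not covered. → 16%.
Sum: 69% + 32% + 15% + 33% + 16% = 165%.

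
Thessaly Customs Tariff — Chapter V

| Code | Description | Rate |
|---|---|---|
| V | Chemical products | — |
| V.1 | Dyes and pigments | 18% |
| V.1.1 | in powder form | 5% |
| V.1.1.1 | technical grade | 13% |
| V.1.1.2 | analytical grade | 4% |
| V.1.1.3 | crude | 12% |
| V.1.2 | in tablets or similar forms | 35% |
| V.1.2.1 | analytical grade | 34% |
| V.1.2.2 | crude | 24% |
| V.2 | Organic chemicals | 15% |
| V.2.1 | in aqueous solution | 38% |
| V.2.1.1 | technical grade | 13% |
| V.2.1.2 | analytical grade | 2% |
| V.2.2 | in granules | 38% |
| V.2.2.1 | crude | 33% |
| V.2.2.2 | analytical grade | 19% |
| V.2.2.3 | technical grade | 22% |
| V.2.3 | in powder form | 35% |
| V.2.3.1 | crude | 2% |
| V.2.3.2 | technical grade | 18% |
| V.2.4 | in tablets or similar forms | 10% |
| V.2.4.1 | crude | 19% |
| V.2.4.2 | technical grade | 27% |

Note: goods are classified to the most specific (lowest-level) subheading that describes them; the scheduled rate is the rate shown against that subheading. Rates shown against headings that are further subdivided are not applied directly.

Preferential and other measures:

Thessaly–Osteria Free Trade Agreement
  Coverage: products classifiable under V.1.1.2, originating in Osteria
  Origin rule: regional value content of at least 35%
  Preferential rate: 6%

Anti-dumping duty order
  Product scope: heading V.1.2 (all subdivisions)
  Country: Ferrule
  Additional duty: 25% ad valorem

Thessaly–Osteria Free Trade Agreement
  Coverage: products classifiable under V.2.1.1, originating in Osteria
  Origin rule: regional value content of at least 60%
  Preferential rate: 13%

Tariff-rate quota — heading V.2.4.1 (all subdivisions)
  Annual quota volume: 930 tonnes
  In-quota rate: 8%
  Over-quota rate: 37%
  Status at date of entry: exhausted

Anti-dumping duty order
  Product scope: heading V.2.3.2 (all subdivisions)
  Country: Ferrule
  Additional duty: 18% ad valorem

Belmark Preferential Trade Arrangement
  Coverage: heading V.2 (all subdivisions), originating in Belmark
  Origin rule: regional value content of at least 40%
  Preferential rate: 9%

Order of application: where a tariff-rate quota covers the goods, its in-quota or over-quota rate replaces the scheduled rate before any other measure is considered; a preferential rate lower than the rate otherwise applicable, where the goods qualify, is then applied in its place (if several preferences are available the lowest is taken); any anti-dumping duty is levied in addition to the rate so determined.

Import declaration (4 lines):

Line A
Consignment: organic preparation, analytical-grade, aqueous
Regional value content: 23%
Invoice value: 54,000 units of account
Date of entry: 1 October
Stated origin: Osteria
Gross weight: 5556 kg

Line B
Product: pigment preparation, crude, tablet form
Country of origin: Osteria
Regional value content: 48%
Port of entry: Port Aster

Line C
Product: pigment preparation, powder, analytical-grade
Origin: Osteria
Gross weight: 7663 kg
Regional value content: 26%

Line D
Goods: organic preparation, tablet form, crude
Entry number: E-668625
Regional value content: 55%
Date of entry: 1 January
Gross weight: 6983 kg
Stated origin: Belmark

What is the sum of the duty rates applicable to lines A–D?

39%

Line A: organic → V.2; aqueous → V.2.1; analytical-grade → V.2.1.2. Scheduled 2%. Osteria agreement on V.1.1.2: V.2.1.2 not covered; Osteria agreement on V.2.1.1: V.2.1.2 not covered. → 2%.
Line B: pigment → V.1; tablet form → V.1.2; crude → V.1.2.2. Scheduled 24%. Osteria agreement on V.1.1.2: V.1.2.2 not covered; Osteria agreement on V.2.1.1: V.1.2.2 not covered. → 24%.
Line C: pigment → V.1; powder → V.1.1; analytical-grade → V.1.1.2. Scheduled 4%. Osteria agreement on V.1.1.2: RVC < 35%; Osteria agreement on V.2.1.1: V.1.1.2 not covered. → 4%.
Line D: organic → V.2; tablet form → V.2.4; crude → V.2.4.1. Scheduled 19%. quota on V.2.4.1 exhausted → over-quota 37%; Belmark agreement on V.2: RVC ≥ 40% → 9% available; preferential 9%. → 9%.
Sum: 2% + 24% + 4% + 9% = 39%.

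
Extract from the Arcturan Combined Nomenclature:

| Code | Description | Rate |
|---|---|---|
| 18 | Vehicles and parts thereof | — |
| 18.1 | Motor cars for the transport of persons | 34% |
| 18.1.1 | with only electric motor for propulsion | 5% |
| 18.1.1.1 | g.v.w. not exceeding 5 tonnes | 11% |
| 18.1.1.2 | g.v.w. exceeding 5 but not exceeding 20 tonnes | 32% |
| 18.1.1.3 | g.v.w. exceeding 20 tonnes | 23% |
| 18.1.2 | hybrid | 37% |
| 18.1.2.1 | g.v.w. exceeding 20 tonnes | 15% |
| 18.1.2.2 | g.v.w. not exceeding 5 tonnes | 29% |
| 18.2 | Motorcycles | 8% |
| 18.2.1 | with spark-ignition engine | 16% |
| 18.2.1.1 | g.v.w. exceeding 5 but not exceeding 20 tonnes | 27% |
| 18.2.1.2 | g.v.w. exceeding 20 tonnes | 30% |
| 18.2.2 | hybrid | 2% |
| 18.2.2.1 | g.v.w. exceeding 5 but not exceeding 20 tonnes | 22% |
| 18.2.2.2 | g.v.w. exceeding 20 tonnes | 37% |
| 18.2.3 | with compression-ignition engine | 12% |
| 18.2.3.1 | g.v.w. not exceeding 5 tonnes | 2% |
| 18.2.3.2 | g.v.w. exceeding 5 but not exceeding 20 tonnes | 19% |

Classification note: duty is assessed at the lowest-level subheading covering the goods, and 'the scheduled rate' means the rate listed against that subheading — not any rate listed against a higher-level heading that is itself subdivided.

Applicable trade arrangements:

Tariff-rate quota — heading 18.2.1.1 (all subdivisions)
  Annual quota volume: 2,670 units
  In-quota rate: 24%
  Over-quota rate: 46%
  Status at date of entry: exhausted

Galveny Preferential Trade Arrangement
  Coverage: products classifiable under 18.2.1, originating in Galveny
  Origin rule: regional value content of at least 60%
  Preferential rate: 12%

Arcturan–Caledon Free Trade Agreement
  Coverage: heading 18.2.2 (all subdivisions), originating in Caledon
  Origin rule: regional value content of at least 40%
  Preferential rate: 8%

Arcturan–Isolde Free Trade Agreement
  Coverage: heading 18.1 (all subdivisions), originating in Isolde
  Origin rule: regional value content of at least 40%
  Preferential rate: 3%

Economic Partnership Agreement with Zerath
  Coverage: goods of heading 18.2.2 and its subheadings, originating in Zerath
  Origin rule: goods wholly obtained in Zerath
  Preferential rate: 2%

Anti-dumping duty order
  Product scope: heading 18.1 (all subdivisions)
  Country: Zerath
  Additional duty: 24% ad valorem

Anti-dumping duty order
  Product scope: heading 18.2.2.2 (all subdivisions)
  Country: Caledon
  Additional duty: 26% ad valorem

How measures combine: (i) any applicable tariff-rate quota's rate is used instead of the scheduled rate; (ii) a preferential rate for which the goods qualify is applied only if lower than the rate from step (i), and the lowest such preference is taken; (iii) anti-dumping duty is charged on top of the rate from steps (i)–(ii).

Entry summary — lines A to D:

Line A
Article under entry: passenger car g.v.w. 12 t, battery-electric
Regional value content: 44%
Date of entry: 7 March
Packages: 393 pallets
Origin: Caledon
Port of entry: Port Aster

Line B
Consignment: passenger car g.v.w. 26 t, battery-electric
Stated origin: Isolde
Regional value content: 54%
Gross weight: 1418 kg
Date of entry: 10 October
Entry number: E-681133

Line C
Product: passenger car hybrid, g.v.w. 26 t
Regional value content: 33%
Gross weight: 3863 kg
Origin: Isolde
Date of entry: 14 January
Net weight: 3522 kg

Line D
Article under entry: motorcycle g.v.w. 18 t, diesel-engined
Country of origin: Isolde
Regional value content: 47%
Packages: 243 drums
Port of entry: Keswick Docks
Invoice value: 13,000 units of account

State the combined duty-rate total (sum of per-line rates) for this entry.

69%

Line A: passenger car → 18.1; battery-electric → 18.1.1; g.v.w. 12 t → 18.1.1.2. Scheduled 32%. Caledon agreement on 18.2.2: 18.1.1.2 not covered. → 32%.
Line B: passenger car → 18.1; battery-electric → 18.1.1; g.v.w. 26 t → 18.1.1.3. Scheduled 23%. Isolde agreement on 18.1: RVC ≥ 40% → 3% available; preferential 3%. → 3%.
Line C: passenger car → 18.1; hybrid → 18.1.2; g.v.w. 26 t → 18.1.2.1. Scheduled 15%. Isolde agreement on 18.1: RVC < 40%. → 15%.
Line D: motorcycle → 18.2; diesel-engined → 18.2.3; g.v.w. 18 t → 18.2.3.2. Scheduled 19%. Isolde agreement on 18.1: 18.2.3.2 not covered. → 19%.
Sum: 32% + 3% + 15% + 19% = 69%.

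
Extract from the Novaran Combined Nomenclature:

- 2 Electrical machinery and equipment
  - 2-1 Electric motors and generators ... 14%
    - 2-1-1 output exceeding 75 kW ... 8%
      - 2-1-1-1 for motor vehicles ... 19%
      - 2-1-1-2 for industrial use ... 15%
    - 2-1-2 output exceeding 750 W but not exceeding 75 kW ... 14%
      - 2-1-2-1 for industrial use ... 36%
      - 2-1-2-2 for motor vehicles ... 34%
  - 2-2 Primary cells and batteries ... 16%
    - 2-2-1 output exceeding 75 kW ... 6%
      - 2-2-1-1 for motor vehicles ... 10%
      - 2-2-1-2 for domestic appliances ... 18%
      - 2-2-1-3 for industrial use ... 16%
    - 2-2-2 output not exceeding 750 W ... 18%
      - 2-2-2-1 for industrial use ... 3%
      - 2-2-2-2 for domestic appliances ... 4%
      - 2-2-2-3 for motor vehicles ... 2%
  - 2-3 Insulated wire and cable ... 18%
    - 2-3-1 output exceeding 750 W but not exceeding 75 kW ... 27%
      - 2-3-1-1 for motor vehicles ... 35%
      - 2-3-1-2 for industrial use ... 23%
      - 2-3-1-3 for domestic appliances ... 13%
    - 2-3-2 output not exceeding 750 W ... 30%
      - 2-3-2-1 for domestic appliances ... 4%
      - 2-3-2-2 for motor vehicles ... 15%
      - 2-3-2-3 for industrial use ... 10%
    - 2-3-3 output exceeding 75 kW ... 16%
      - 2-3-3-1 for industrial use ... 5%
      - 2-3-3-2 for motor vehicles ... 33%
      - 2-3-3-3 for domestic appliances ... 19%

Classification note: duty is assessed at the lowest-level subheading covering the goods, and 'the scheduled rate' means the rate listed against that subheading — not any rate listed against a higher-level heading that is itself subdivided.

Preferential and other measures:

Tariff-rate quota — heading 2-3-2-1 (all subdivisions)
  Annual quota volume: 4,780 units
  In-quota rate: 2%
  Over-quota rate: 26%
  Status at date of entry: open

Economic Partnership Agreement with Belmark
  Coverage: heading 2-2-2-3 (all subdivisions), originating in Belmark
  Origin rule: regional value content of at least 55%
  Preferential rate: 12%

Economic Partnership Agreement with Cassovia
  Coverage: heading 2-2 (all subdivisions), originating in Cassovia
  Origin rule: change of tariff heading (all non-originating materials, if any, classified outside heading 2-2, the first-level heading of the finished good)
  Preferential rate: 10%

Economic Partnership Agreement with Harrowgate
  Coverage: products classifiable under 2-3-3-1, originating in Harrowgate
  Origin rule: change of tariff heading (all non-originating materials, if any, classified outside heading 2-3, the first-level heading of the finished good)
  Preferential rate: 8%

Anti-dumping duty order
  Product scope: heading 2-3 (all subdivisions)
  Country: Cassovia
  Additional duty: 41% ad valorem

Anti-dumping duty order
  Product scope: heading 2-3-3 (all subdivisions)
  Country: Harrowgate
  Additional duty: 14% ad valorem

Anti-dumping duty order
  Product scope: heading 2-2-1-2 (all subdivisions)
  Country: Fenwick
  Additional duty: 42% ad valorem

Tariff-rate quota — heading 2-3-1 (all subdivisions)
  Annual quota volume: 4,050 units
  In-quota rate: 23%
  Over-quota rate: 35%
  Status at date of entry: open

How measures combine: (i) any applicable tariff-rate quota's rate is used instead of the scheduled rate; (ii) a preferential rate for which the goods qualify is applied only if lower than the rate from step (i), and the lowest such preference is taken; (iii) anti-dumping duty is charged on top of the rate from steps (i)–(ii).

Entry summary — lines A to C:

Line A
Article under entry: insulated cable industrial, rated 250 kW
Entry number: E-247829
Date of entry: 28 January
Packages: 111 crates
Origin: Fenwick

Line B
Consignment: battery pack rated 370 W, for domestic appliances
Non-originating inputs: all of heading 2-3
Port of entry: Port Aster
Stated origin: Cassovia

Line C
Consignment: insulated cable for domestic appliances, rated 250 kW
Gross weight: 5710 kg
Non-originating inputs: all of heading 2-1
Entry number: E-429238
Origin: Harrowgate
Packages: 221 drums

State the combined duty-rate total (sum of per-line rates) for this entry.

42%

Line A: insulated cable → 2-3; rated 250 kW → 2-3-3; industrial → 2-3-3-1. Scheduled 5%. No special measure applies. → 5%.
Line B: battery pack → 2-2; rated 370 W → 2-2-2; for domestic appliances → 2-2-2-2. Scheduled 4%. Cassovia agreement on 2-2: CTH met → 10% available; preference 10% not lower than 4% → no reduction. → 4%.
Line C: insulated cable → 2-3; rated 250 kW → 2-3-3; for domestic appliances → 2-3-3-3. Scheduled 19%. Harrowgate agreement on 2-3-3-1: 2-3-3-3 not covered; anti-dumping (Harrowgate, 2-3-3): +14%; total 19% + 14% = 33%. → 33%.
Sum: 5% + 4% + 33% = 42%.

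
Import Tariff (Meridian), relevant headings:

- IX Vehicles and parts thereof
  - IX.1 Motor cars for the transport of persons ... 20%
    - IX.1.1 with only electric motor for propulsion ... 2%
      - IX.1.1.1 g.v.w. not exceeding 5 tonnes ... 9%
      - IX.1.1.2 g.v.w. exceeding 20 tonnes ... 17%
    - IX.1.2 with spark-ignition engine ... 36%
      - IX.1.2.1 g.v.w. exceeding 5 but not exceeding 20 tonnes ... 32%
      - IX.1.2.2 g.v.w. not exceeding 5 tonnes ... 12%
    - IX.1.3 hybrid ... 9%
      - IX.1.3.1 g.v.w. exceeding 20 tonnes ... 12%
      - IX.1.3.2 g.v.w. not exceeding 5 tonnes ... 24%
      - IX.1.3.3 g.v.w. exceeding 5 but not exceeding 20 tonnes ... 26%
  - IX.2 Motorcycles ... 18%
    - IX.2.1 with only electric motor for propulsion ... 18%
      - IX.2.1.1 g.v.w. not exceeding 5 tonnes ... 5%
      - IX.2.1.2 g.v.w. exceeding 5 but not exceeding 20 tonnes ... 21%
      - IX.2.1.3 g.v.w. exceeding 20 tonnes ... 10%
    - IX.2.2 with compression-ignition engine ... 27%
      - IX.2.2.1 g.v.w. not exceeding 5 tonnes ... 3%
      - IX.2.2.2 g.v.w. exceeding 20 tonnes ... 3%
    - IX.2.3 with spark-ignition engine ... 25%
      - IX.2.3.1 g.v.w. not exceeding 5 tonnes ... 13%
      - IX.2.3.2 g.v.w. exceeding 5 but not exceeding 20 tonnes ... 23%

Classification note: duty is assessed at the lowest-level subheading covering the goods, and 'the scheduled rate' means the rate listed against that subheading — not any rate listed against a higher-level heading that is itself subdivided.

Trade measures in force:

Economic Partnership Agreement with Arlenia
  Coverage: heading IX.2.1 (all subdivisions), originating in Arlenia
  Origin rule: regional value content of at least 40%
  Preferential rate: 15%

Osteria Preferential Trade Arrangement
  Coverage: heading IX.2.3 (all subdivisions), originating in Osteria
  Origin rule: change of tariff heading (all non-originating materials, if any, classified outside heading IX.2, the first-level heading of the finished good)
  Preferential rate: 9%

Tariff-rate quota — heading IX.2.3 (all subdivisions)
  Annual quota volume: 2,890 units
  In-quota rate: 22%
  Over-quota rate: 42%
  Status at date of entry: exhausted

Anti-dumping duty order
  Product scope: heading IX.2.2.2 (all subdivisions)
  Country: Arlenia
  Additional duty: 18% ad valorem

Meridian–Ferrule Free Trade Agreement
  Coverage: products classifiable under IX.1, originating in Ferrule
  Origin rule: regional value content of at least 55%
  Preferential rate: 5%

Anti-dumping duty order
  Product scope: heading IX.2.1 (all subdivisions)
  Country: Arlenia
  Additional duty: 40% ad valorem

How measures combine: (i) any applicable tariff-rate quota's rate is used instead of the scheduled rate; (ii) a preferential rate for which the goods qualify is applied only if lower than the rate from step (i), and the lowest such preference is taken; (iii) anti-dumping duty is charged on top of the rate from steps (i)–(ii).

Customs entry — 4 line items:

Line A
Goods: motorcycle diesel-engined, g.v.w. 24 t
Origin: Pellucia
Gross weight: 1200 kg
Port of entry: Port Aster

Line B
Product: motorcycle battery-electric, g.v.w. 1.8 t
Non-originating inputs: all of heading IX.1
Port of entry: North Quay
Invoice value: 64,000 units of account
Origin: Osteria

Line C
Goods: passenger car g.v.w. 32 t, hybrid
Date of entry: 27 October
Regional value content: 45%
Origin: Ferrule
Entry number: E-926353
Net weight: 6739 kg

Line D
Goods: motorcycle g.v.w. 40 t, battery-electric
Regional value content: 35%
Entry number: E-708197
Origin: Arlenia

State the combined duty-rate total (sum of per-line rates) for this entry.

Line A: motorcycle → IX.2; diesel-engined → IX.2.2; g.v.w. 24 t → IX.2.2.2. Scheduled 3%. No special measure applies. → 3%.
Line B: motorcycle → IX.2; battery-electric → IX.2.1; g.v.w. 1.8 t → IX.2.1.1. Scheduled 5%. Osteria agreement on IX.2.3: IX.2.1.1 not covered. → 5%.
Line C: passenger car → IX.1; hybrid → IX.1.3; g.v.w. 32 t → IX.1.3.1. Scheduled 12%. Ferrule agreement on IX.1: RVC < 55%. → 12%.
Line D: motorcycle → IX.2; battery-electric → IX.2.1; g.v.w. 40 t → IX.2.1.3. Scheduled 10%. Arlenia agreement on IX.2.1: RVC < 40%; anti-dumping (Arlenia, IX.2.1): +40%; total 10% + 40% = 50%. → 50%.
Sum: 3% + 5% + 12% + 50% = 70%.

70%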